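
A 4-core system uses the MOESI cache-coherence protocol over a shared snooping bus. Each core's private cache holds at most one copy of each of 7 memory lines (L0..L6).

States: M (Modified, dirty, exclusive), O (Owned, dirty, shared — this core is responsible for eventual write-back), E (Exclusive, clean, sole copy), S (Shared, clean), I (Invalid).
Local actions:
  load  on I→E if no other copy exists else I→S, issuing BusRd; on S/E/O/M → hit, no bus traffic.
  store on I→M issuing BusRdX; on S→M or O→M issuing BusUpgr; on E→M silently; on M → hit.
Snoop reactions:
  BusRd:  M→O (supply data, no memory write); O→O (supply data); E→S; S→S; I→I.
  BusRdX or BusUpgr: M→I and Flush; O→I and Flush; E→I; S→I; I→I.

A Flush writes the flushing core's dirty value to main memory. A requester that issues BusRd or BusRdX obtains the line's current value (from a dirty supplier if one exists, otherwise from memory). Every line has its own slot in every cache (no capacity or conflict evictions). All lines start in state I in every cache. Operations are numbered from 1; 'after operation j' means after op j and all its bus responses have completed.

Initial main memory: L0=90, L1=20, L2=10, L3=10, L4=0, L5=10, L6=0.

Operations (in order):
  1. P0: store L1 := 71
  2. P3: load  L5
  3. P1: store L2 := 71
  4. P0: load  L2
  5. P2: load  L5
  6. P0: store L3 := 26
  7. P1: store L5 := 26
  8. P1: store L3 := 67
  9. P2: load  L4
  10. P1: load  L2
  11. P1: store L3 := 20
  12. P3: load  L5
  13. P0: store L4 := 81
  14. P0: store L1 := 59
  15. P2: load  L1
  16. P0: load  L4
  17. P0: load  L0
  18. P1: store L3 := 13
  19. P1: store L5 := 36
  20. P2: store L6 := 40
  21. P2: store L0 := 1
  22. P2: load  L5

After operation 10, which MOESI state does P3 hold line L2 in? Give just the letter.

state = I

  op1 P0: store L1 := 71 → M/I/I/I on L1; bus BusRdX; mem=20
  op2 P3: load  L5 → I/I/I/E on L5; bus BusRd; mem=10
  op3 P1: store L2 := 71 → I/M/I/I on L2; bus BusRdX; mem=10
  op4 P0: load  L2 → S/O/I/I on L2; bus BusRd; mem=10
  op5 P2: load  L5 → I/I/S/S on L5; bus BusRd; mem=10
  op6 P0: store L3 := 26 → M/I/I/I on L3; bus BusRdX; mem=10
  op7 P1: store L5 := 26 → I/M/I/I on L5; bus BusRdX; mem=10
  op8 P1: store L3 := 67 → I/M/I/I on L3; bus BusRdX Flush; mem=26
  op9 P2: load  L4 → I/I/E/I on L4; bus BusRd; mem=0
  op10 P1: load  L2 → S/O/I/I on L2; bus (none); mem=10
  op11 P1: store L3 := 20 → I/M/I/I on L3; bus (none); mem=26
  op12 P3: load  L5 → I/O/I/S on L5; bus BusRd; mem=10
  op13 P0: store L4 := 81 → M/I/I/I on L4; bus BusRdX; mem=0
  op14 P0: store L1 := 59 → M/I/I/I on L1; bus (none); mem=20
  op15 P2: load  L1 → O/I/S/I on L1; bus BusRd; mem=20
  op16 P0: load  L4 → M/I/I/I on L4; bus (none); mem=0
  op17 P0: load  L0 → E/I/I/I on L0; bus BusRd; mem=90
  op18 P1: store L3 := 13 → I/M/I/I on L3; bus (none); mem=26
  op19 P1: store L5 := 36 → I/M/I/I on L5; bus BusUpgr; mem=10
  op20 P2: store L6 := 40 → I/I/M/I on L6; bus BusRdX; mem=0
  op21 P2: store L0 := 1 → I/I/M/I on L0; bus BusRdX; mem=90
  op22 P2: load  L5 → I/O/S/I on L5; bus BusRd; mem=10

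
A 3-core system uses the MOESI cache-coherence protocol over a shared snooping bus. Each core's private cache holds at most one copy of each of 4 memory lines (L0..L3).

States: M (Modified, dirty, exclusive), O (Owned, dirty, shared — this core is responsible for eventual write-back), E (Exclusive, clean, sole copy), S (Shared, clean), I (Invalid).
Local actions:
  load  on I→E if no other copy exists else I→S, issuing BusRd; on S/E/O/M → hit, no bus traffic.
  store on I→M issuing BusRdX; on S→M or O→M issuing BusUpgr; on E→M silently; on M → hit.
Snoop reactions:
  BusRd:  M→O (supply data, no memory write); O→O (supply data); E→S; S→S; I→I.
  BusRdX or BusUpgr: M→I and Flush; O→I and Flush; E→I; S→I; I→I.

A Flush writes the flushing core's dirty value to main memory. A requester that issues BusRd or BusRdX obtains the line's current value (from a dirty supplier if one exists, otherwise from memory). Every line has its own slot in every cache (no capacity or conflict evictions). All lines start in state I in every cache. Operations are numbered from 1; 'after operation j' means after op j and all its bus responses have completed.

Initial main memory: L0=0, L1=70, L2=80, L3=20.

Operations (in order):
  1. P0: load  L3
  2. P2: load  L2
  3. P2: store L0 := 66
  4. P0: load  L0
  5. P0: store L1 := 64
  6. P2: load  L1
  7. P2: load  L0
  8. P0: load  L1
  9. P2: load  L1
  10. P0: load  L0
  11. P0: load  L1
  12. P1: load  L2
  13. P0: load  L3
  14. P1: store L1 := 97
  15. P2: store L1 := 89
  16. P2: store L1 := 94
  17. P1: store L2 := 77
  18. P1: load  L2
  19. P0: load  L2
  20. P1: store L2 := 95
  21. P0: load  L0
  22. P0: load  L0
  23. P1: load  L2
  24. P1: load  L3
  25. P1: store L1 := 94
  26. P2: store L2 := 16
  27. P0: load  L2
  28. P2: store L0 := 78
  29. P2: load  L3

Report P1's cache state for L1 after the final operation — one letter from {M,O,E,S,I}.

1. P0: load  L3  bus=[BusRd]  L3: P0=E P1=I P2=I  mem[L3]=20
2. P2: load  L2  bus=[BusRd]  L2: P0=I P1=I P2=E  mem[L2]=80
3. P2: store L0 := 66  bus=[BusRdX]  L0: P0=I P1=I P2=M  mem[L0]=0
4. P0: load  L0  bus=[BusRd]  L0: P0=S P1=I P2=O  mem[L0]=0
5. P0: store L1 := 64  bus=[BusRdX]  L1: P0=M P1=I P2=I  mem[L1]=70
6. P2: load  L1  bus=[BusRd]  L1: P0=O P1=I P2=S  mem[L1]=70
7. P2: load  L0  bus=[-]  L0: P0=S P1=I P2=O  mem[L0]=0
8. P0: load  L1  bus=[-]  L1: P0=O P1=I P2=S  mem[L1]=70
9. P2: load  L1  bus=[-]  L1: P0=O P1=I P2=S  mem[L1]=70
10. P0: load  L0  bus=[-]  L0: P0=S P1=I P2=O  mem[L0]=0
11. P0: load  L1  bus=[-]  L1: P0=O P1=I P2=S  mem[L1]=70
12. P1: load  L2  bus=[BusRd]  L2: P0=I P1=S P2=S  mem[L2]=80
13. P0: load  L3  bus=[-]  L3: P0=E P1=I P2=I  mem[L3]=20
14. P1: store L1 := 97  bus=[BusRdX,Flush]  L1: P0=I P1=M P2=I  mem[L1]=64
15. P2: store L1 := 89  bus=[BusRdX,Flush]  L1: P0=I P1=I P2=M  mem[L1]=97
16. P2: store L1 := 94  bus=[-]  L1: P0=I P1=I P2=M  mem[L1]=97
17. P1: store L2 := 77  bus=[BusUpgr]  L2: P0=I P1=M P2=I  mem[L2]=80
18. P1: load  L2  bus=[-]  L2: P0=I P1=M P2=I  mem[L2]=80
19. P0: load  L2  bus=[BusRd]  L2: P0=S P1=O P2=I  mem[L2]=80
20. P1: store L2 := 95  bus=[BusUpgr]  L2: P0=I P1=M P2=I  mem[L2]=80
21. P0: load  L0  bus=[-]  L0: P0=S P1=I P2=O  mem[L0]=0
22. P0: load  L0  bus=[-]  L0: P0=S P1=I P2=O  mem[L0]=0
23. P1: load  L2  bus=[-]  L2: P0=I P1=M P2=I  mem[L2]=80
24. P1: load  L3  bus=[BusRd]  L3: P0=S P1=S P2=I  mem[L3]=20
25. P1: store L1 := 94  bus=[BusRdX,Flush]  L1: P0=I P1=M P2=I  mem[L1]=94
26. P2: store L2 := 16  bus=[BusRdX,Flush]  L2: P0=I P1=I P2=M  mem[L2]=95
27. P0: load  L2  bus=[BusRd]  L2: P0=S P1=I P2=O  mem[L2]=95
28. P2: store L0 := 78  bus=[BusUpgr]  L0: P0=I P1=I P2=M  mem[L0]=0
29. P2: load  L3  bus=[BusRd]  L3: P0=S P1=S P2=S  mem[L3]=20

state = M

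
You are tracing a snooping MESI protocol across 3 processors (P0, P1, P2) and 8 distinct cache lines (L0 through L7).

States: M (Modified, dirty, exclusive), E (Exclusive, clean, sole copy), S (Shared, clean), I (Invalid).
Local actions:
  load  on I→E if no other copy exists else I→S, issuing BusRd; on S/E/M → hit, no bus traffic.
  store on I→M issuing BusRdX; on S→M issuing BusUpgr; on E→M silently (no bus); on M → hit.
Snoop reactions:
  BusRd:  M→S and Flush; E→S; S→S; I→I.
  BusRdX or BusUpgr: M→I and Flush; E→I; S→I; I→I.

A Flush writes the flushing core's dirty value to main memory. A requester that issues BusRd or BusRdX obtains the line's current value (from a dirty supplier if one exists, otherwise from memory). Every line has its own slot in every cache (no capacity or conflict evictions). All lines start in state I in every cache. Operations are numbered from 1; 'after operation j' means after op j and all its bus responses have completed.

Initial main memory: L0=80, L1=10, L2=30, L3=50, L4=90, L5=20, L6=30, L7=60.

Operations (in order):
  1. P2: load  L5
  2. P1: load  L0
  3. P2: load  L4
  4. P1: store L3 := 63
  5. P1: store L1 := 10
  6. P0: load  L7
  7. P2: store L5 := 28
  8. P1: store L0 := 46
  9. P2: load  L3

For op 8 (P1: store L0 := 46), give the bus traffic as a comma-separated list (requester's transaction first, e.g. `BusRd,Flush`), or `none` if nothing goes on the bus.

step 1: P2: load  L5  ⟶  IIE  (L5)  txn=BusRd  M[L5]=20
step 2: P1: load  L0  ⟶  IEI  (L0)  txn=BusRd  M[L0]=80
step 3: P2: load  L4  ⟶  IIE  (L4)  txn=BusRd  M[L4]=90
step 4: P1: store L3 := 63  ⟶  IMI  (L3)  txn=BusRdX  M[L3]=50
step 5: P1: store L1 := 10  ⟶  IMI  (L1)  txn=BusRdX  M[L1]=10
step 6: P0: load  L7  ⟶  EII  (L7)  txn=BusRd  M[L7]=60
step 7: P2: store L5 := 28  ⟶  IIM  (L5)  txn=∅  M[L5]=20
step 8: P1: store L0 := 46  ⟶  IMI  (L0)  txn=∅  M[L0]=80
step 9: P2: load  L3  ⟶  ISS  (L3)  txn=BusRd+Flush  M[L3]=63

bus = none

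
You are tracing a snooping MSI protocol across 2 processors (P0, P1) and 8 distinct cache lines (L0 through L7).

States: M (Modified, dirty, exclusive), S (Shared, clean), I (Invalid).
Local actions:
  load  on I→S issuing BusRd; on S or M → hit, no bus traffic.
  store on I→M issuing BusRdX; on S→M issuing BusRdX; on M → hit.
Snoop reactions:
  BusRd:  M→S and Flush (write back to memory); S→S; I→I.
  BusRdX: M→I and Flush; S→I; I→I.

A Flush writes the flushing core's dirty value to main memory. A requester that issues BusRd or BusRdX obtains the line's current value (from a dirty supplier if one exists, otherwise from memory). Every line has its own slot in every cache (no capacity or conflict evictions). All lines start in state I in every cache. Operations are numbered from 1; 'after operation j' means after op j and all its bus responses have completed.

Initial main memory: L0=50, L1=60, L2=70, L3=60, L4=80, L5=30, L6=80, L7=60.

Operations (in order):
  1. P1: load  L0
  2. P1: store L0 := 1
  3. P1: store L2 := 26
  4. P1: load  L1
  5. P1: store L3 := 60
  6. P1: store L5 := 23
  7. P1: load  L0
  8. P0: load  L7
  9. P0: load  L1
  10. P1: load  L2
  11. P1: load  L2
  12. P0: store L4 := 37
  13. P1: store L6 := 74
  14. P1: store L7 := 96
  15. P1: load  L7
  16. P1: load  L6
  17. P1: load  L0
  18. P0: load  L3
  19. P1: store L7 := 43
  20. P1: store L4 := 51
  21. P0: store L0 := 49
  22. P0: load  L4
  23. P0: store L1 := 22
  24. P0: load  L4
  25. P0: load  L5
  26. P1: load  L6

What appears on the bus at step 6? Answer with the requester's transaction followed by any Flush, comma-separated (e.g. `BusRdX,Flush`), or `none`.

bus = BusRdX

[1] P1: load  L0 | P0:I, P1:S(50) | bus: BusRd
[2] P1: store L0 := 1 | P0:I, P1:M(1) | bus: BusRdX
[3] P1: store L2 := 26 | P0:I, P1:M(26) | bus: BusRdX
[4] P1: load  L1 | P0:I, P1:S(60) | bus: BusRd
[5] P1: store L3 := 60 | P0:I, P1:M(60) | bus: BusRdX
[6] P1: store L5 := 23 | P0:I, P1:M(23) | bus: BusRdX
[7] P1: load  L0 | P0:I, P1:M(1) | bus: none
[8] P0: load  L7 | P0:S(60), P1:I | bus: BusRd
[9] P0: load  L1 | P0:S(60), P1:S(60) | bus: BusRd
[10] P1: load  L2 | P0:I, P1:M(26) | bus: none
[11] P1: load  L2 | P0:I, P1:M(26) | bus: none
[12] P0: store L4 := 37 | P0:M(37), P1:I | bus: BusRdX
[13] P1: store L6 := 74 | P0:I, P1:M(74) | bus: BusRdX
[14] P1: store L7 := 96 | P0:I, P1:M(96) | bus: BusRdX
[15] P1: load  L7 | P0:I, P1:M(96) | bus: none
[16] P1: load  L6 | P0:I, P1:M(74) | bus: none
[17] P1: load  L0 | P0:I, P1:M(1) | bus: none
[18] P0: load  L3 | P0:S(60), P1:S(60) | bus: BusRd,Flush
[19] P1: store L7 := 43 | P0:I, P1:M(43) | bus: none
[20] P1: store L4 := 51 | P0:I, P1:M(51) | bus: BusRdX,Flush
[21] P0: store L0 := 49 | P0:M(49), P1:I | bus: BusRdX,Flush
[22] P0: load  L4 | P0:S(51), P1:S(51) | bus: BusRd,Flush
[23] P0: store L1 := 22 | P0:M(22), P1:I | bus: BusRdX
[24] P0: load  L4 | P0:S(51), P1:S(51) | bus: none
[25] P0: load  L5 | P0:S(23), P1:S(23) | bus: BusRd,Flush
[26] P1: load  L6 | P0:I, P1:M(74) | bus: none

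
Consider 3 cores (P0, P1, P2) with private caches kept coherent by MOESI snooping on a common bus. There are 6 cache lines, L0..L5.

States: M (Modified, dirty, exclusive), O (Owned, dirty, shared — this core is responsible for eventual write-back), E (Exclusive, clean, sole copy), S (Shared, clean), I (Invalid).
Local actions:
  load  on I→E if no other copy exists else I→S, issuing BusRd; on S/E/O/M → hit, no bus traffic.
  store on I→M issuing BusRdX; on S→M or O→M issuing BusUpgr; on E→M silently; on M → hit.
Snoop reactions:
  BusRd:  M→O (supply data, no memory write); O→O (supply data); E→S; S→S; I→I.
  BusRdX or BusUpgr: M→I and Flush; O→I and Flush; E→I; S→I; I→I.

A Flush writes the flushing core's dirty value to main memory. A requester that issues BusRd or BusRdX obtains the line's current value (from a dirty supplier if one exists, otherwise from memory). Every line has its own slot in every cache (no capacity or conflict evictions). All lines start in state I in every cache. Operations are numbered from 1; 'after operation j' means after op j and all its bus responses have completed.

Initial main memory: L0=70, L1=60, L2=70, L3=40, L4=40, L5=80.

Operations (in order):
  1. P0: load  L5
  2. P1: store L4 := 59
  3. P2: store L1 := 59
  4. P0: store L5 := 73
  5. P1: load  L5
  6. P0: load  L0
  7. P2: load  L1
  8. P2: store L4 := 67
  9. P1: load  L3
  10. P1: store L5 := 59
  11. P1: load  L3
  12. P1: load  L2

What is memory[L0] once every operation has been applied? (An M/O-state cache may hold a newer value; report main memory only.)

1. P0: load  L5  bus=[BusRd]  L5: P0=E P1=I P2=I  mem[L5]=80
2. P1: store L4 := 59  bus=[BusRdX]  L4: P0=I P1=M P2=I  mem[L4]=40
3. P2: store L1 := 59  bus=[BusRdX]  L1: P0=I P1=I P2=M  mem[L1]=60
4. P0: store L5 := 73  bus=[-]  L5: P0=M P1=I P2=I  mem[L5]=80
5. P1: load  L5  bus=[BusRd]  L5: P0=O P1=S P2=I  mem[L5]=80
6. P0: load  L0  bus=[BusRd]  L0: P0=E P1=I P2=I  mem[L0]=70
7. P2: load  L1  bus=[-]  L1: P0=I P1=I P2=M  mem[L1]=60
8. P2: store L4 := 67  bus=[BusRdX,Flush]  L4: P0=I P1=I P2=M  mem[L4]=59
9. P1: load  L3  bus=[BusRd]  L3: P0=I P1=E P2=I  mem[L3]=40
10. P1: store L5 := 59  bus=[BusUpgr,Flush]  L5: P0=I P1=M P2=I  mem[L5]=73
11. P1: load  L3  bus=[-]  L3: P0=I P1=E P2=I  mem[L3]=40
12. P1: load  L2  bus=[BusRd]  L2: P0=I P1=E P2=I  mem[L2]=70

memory[L0] = 70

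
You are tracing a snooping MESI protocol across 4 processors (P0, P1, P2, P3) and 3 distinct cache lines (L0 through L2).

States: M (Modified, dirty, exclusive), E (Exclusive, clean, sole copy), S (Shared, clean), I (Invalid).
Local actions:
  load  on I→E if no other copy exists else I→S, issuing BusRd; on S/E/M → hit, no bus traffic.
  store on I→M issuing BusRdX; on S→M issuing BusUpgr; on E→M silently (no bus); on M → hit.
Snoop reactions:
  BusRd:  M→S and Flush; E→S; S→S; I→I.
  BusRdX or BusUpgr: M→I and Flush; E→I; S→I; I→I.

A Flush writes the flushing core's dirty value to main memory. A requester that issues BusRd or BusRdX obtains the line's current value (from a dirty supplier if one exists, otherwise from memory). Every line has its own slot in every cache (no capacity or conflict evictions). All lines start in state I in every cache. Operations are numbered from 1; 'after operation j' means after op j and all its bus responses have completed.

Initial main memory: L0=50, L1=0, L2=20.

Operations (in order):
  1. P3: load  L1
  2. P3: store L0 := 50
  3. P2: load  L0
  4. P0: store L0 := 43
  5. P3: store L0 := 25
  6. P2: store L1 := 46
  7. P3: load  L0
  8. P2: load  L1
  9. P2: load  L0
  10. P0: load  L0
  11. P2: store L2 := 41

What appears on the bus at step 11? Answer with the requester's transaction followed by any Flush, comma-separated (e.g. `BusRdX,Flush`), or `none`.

bus = BusRdX

step 1: P3: load  L1  ⟶  IIIE  (L1)  txn=BusRd  M[L1]=0
step 2: P3: store L0 := 50  ⟶  IIIM  (L0)  txn=BusRdX  M[L0]=50
step 3: P2: load  L0  ⟶  IISS  (L0)  txn=BusRd+Flush  M[L0]=50
step 4: P0: store L0 := 43  ⟶  MIII  (L0)  txn=BusRdX  M[L0]=50
step 5: P3: store L0 := 25  ⟶  IIIM  (L0)  txn=BusRdX+Flush  M[L0]=43
step 6: P2: store L1 := 46  ⟶  IIMI  (L1)  txn=BusRdX  M[L1]=0
step 7: P3: load  L0  ⟶  IIIM  (L0)  txn=∅  M[L0]=43
step 8: P2: load  L1  ⟶  IIMI  (L1)  txn=∅  M[L1]=0
step 9: P2: load  L0  ⟶  IISS  (L0)  txn=BusRd+Flush  M[L0]=25
step 10: P0: load  L0  ⟶  SISS  (L0)  txn=BusRd  M[L0]=25
step 11: P2: store L2 := 41  ⟶  IIMI  (L2)  txn=BusRdX  M[L2]=20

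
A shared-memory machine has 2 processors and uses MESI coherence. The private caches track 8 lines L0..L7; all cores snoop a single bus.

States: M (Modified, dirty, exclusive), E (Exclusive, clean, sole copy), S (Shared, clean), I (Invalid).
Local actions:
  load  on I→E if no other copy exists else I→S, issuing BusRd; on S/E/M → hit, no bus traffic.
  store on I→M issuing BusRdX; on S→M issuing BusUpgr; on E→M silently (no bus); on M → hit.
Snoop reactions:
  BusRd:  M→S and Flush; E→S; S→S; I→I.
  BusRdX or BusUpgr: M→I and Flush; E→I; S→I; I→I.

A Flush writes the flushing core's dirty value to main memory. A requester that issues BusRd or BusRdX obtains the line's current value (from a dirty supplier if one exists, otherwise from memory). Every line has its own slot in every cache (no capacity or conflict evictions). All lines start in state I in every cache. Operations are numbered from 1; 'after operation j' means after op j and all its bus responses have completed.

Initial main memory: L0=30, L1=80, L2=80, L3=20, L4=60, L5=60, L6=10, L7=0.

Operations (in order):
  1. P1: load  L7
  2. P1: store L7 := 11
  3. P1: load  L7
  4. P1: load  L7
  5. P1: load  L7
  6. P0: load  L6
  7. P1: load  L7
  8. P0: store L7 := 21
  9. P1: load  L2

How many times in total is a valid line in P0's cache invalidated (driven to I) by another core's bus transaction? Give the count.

invalidations = 0

  op1 P1: load  L7 → I/E on L7; bus BusRd; mem=0
  op2 P1: store L7 := 11 → I/M on L7; bus (none); mem=0
  op3 P1: load  L7 → I/M on L7; bus (none); mem=0
  op4 P1: load  L7 → I/M on L7; bus (none); mem=0
  op5 P1: load  L7 → I/M on L7; bus (none); mem=0
  op6 P0: load  L6 → E/I on L6; bus BusRd; mem=10
  op7 P1: load  L7 → I/M on L7; bus (none); mem=0
  op8 P0: store L7 := 21 → M/I on L7; bus BusRdX Flush; mem=11
  op9 P1: load  L2 → I/E on L2; bus BusRd; mem=80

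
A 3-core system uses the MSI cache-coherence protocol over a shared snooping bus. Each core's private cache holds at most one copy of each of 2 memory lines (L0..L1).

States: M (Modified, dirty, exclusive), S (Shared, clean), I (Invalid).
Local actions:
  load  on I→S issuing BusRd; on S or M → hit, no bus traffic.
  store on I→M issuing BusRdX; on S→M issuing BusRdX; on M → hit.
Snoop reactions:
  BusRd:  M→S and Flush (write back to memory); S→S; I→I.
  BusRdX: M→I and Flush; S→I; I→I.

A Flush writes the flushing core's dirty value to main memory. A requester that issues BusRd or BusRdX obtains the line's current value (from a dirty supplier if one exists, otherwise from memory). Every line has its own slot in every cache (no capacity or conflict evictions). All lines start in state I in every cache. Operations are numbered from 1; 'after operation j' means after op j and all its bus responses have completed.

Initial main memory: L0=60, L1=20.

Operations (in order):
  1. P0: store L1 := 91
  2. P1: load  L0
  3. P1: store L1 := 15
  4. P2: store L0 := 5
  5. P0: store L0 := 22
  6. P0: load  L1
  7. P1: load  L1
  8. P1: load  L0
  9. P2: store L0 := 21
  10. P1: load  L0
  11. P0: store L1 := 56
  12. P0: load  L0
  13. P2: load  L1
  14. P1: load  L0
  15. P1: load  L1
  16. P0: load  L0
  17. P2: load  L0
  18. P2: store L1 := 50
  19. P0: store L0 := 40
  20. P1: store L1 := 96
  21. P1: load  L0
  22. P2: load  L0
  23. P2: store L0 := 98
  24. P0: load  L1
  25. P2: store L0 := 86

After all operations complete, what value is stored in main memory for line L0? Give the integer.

memory[L0] = 40

[1] P0: store L1 := 91 | P0:M(91), P1:I, P2:I | bus: BusRdX
[2] P1: load  L0 | P0:I, P1:S(60), P2:I | bus: BusRd
[3] P1: store L1 := 15 | P0:I, P1:M(15), P2:I | bus: BusRdX,Flush
[4] P2: store L0 := 5 | P0:I, P1:I, P2:M(5) | bus: BusRdX
[5] P0: store L0 := 22 | P0:M(22), P1:I, P2:I | bus: BusRdX,Flush
[6] P0: load  L1 | P0:S(15), P1:S(15), P2:I | bus: BusRd,Flush
[7] P1: load  L1 | P0:S(15), P1:S(15), P2:I | bus: none
[8] P1: load  L0 | P0:S(22), P1:S(22), P2:I | bus: BusRd,Flush
[9] P2: store L0 := 21 | P0:I, P1:I, P2:M(21) | bus: BusRdX
[10] P1: load  L0 | P0:I, P1:S(21), P2:S(21) | bus: BusRd,Flush
[11] P0: store L1 := 56 | P0:M(56), P1:I, P2:I | bus: BusRdX
[12] P0: load  L0 | P0:S(21), P1:S(21), P2:S(21) | bus: BusRd
[13] P2: load  L1 | P0:S(56), P1:I, P2:S(56) | bus: BusRd,Flush
[14] P1: load  L0 | P0:S(21), P1:S(21), P2:S(21) | bus: none
[15] P1: load  L1 | P0:S(56), P1:S(56), P2:S(56) | bus: BusRd
[16] P0: load  L0 | P0:S(21), P1:S(21), P2:S(21) | bus: none
[17] P2: load  L0 | P0:S(21), P1:S(21), P2:S(21) | bus: none
[18] P2: store L1 := 50 | P0:I, P1:I, P2:M(50) | bus: BusRdX
[19] P0: store L0 := 40 | P0:M(40), P1:I, P2:I | bus: BusRdX
[20] P1: store L1 := 96 | P0:I, P1:M(96), P2:I | bus: BusRdX,Flush
[21] P1: load  L0 | P0:S(40), P1:S(40), P2:I | bus: BusRd,Flush
[22] P2: load  L0 | P0:S(40), P1:S(40), P2:S(40) | bus: BusRd
[23] P2: store L0 := 98 | P0:I, P1:I, P2:M(98) | bus: BusRdX
[24] P0: load  L1 | P0:S(96), P1:S(96), P2:I | bus: BusRd,Flush
[25] P2: store L0 := 86 | P0:I, P1:I, P2:M(86) | bus: none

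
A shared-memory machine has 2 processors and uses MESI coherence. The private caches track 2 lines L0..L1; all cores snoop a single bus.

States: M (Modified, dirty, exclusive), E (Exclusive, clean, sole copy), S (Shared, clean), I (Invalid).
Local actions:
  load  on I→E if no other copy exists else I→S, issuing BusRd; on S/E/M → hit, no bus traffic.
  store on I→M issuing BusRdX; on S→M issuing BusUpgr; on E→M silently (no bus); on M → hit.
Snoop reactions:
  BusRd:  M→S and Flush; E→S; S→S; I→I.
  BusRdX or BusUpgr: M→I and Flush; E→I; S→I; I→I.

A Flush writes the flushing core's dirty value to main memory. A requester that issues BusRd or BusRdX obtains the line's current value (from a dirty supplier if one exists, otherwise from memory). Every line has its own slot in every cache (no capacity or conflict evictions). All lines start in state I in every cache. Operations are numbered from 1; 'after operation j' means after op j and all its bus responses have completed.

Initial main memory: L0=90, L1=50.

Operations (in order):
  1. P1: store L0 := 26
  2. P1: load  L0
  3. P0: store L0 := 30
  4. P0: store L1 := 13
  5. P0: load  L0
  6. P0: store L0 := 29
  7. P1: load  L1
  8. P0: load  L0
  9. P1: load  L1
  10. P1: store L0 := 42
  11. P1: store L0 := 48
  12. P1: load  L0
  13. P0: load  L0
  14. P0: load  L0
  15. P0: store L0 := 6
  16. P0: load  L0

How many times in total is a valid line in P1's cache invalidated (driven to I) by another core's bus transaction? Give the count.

[1] P1: store L0 := 26 | P0:I, P1:M(26) | bus: BusRdX
[2] P1: load  L0 | P0:I, P1:M(26) | bus: none
[3] P0: store L0 := 30 | P0:M(30), P1:I | bus: BusRdX,Flush
[4] P0: store L1 := 13 | P0:M(13), P1:I | bus: BusRdX
[5] P0: load  L0 | P0:M(30), P1:I | bus: none
[6] P0: store L0 := 29 | P0:M(29), P1:I | bus: none
[7] P1: load  L1 | P0:S(13), P1:S(13) | bus: BusRd,Flush
[8] P0: load  L0 | P0:M(29), P1:I | bus: none
[9] P1: load  L1 | P0:S(13), P1:S(13) | bus: none
[10] P1: store L0 := 42 | P0:I, P1:M(42) | bus: BusRdX,Flush
[11] P1: store L0 := 48 | P0:I, P1:M(48) | bus: none
[12] P1: load  L0 | P0:I, P1:M(48) | bus: none
[13] P0: load  L0 | P0:S(48), P1:S(48) | bus: BusRd,Flush
[14] P0: load  L0 | P0:S(48), P1:S(48) | bus: none
[15] P0: store L0 := 6 | P0:M(6), P1:I | bus: BusUpgr
[16] P0: load  L0 | P0:M(6), P1:I | bus: none

invalidations = 2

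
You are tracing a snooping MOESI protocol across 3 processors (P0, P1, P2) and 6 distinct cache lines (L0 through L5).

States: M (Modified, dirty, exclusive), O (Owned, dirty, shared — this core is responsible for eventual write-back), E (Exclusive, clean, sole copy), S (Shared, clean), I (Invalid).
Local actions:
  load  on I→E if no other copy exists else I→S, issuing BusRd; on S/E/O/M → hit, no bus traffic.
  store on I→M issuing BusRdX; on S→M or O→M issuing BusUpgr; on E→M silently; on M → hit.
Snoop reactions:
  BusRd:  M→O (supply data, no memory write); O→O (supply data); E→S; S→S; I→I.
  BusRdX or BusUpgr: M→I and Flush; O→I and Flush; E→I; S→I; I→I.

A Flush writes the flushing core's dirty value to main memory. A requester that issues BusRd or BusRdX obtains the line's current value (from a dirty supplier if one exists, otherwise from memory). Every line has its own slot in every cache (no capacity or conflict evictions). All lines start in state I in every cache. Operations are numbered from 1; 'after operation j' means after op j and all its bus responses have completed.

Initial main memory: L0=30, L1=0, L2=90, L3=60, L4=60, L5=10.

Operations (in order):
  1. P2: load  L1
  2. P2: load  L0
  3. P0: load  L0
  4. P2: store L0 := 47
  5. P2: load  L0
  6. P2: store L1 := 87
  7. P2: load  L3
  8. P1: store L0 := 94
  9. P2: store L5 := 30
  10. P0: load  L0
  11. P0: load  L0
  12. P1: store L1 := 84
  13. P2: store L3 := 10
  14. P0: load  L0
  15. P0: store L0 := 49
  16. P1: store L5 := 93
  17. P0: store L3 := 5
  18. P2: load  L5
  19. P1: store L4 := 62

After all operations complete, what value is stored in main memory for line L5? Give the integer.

memory[L5] = 30

1. P2: load  L1  bus=[BusRd]  L1: P0=I P1=I P2=E  mem[L1]=0
2. P2: load  L0  bus=[BusRd]  L0: P0=I P1=I P2=E  mem[L0]=30
3. P0: load  L0  bus=[BusRd]  L0: P0=S P1=I P2=S  mem[L0]=30
4. P2: store L0 := 47  bus=[BusUpgr]  L0: P0=I P1=I P2=M  mem[L0]=30
5. P2: load  L0  bus=[-]  L0: P0=I P1=I P2=M  mem[L0]=30
6. P2: store L1 := 87  bus=[-]  L1: P0=I P1=I P2=M  mem[L1]=0
7. P2: load  L3  bus=[BusRd]  L3: P0=I P1=I P2=E  mem[L3]=60
8. P1: store L0 := 94  bus=[BusRdX,Flush]  L0: P0=I P1=M P2=I  mem[L0]=47
9. P2: store L5 := 30  bus=[BusRdX]  L5: P0=I P1=I P2=M  mem[L5]=10
10. P0: load  L0  bus=[BusRd]  L0: P0=S P1=O P2=I  mem[L0]=47
11. P0: load  L0  bus=[-]  L0: P0=S P1=O P2=I  mem[L0]=47
12. P1: store L1 := 84  bus=[BusRdX,Flush]  L1: P0=I P1=M P2=I  mem[L1]=87
13. P2: store L3 := 10  bus=[-]  L3: P0=I P1=I P2=M  mem[L3]=60
14. P0: load  L0  bus=[-]  L0: P0=S P1=O P2=I  mem[L0]=47
15. P0: store L0 := 49  bus=[BusUpgr,Flush]  L0: P0=M P1=I P2=I  mem[L0]=94
16. P1: store L5 := 93  bus=[BusRdX,Flush]  L5: P0=I P1=M P2=I  mem[L5]=30
17. P0: store L3 := 5  bus=[BusRdX,Flush]  L3: P0=M P1=I P2=I  mem[L3]=10
18. P2: load  L5  bus=[BusRd]  L5: P0=I P1=O P2=S  mem[L5]=30
19. P1: store L4 := 62  bus=[BusRdX]  L4: P0=I P1=M P2=I  mem[L4]=60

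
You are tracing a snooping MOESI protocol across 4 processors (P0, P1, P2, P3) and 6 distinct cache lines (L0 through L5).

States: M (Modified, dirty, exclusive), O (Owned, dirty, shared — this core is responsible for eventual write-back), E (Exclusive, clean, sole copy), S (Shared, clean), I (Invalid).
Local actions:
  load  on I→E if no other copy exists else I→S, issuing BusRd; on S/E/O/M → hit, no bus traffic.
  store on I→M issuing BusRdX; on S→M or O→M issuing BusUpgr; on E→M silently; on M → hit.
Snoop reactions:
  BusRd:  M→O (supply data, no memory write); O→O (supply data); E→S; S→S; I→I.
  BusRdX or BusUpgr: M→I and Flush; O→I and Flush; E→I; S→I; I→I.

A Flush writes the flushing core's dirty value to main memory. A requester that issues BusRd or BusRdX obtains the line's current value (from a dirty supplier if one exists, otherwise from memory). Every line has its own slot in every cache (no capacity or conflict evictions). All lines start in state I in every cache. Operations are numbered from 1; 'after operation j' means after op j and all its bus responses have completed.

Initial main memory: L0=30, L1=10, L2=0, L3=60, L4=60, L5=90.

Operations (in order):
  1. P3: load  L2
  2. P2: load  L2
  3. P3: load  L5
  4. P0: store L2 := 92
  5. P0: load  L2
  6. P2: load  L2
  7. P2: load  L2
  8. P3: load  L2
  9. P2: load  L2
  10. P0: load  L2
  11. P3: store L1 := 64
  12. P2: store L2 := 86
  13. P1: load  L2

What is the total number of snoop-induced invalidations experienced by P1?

[1] P3: load  L2 | P0:I, P1:I, P2:I, P3:E(0) | bus: BusRd
[2] P2: load  L2 | P0:I, P1:I, P2:S(0), P3:S(0) | bus: BusRd
[3] P3: load  L5 | P0:I, P1:I, P2:I, P3:E(90) | bus: BusRd
[4] P0: store L2 := 92 | P0:M(92), P1:I, P2:I, P3:I | bus: BusRdX
[5] P0: load  L2 | P0:M(92), P1:I, P2:I, P3:I | bus: none
[6] P2: load  L2 | P0:O(92), P1:I, P2:S(92), P3:I | bus: BusRd
[7] P2: load  L2 | P0:O(92), P1:I, P2:S(92), P3:I | bus: none
[8] P3: load  L2 | P0:O(92), P1:I, P2:S(92), P3:S(92) | bus: BusRd
[9] P2: load  L2 | P0:O(92), P1:I, P2:S(92), P3:S(92) | bus: none
[10] P0: load  L2 | P0:O(92), P1:I, P2:S(92), P3:S(92) | bus: none
[11] P3: store L1 := 64 | P0:I, P1:I, P2:I, P3:M(64) | bus: BusRdX
[12] P2: store L2 := 86 | P0:I, P1:I, P2:M(86), P3:I | bus: BusUpgr,Flush
[13] P1: load  L2 | P0:I, P1:S(86), P2:O(86), P3:I | bus: BusRd

invalidations = 0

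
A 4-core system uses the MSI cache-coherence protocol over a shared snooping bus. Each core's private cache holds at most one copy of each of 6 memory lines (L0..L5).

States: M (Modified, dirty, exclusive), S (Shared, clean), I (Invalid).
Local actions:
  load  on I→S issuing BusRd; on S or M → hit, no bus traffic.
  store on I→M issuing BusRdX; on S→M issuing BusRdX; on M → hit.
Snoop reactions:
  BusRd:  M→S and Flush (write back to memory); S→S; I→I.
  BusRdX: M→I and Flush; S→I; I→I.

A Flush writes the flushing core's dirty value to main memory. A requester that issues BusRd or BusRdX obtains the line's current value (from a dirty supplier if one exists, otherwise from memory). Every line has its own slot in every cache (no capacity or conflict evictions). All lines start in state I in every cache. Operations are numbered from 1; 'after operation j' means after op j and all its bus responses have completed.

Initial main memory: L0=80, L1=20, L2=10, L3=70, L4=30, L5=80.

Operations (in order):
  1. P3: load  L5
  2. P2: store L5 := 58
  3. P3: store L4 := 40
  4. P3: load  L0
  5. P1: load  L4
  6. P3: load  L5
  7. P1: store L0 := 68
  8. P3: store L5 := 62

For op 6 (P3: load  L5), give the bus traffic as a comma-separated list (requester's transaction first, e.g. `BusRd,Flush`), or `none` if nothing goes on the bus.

bus = BusRd,Flush

[1] P3: load  L5 | P0:I, P1:I, P2:I, P3:S(80) | bus: BusRd
[2] P2: store L5 := 58 | P0:I, P1:I, P2:M(58), P3:I | bus: BusRdX
[3] P3: store L4 := 40 | P0:I, P1:I, P2:I, P3:M(40) | bus: BusRdX
[4] P3: load  L0 | P0:I, P1:I, P2:I, P3:S(80) | bus: BusRd
[5] P1: load  L4 | P0:I, P1:S(40), P2:I, P3:S(40) | bus: BusRd,Flush
[6] P3: load  L5 | P0:I, P1:I, P2:S(58), P3:S(58) | bus: BusRd,Flush
[7] P1: store L0 := 68 | P0:I, P1:M(68), P2:I, P3:I | bus: BusRdX
[8] P3: store L5 := 62 | P0:I, P1:I, P2:I, P3:M(62) | bus: BusRdX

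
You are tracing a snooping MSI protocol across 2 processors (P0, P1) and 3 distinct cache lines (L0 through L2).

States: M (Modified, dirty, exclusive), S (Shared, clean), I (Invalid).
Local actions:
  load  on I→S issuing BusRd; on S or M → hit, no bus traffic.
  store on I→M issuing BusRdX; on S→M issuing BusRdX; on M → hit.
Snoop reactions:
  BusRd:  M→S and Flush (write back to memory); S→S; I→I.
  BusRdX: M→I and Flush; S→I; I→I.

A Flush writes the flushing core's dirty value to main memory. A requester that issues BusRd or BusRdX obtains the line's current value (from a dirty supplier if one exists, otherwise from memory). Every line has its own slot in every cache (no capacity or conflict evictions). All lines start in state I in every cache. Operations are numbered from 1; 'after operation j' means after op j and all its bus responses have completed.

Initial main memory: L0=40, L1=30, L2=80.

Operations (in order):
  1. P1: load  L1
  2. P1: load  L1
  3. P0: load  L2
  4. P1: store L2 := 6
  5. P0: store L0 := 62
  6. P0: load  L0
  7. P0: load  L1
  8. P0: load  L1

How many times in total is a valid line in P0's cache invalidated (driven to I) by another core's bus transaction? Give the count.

invalidations = 1

[1] P1: load  L1 | P0:I, P1:S(30) | bus: BusRd
[2] P1: load  L1 | P0:I, P1:S(30) | bus: none
[3] P0: load  L2 | P0:S(80), P1:I | bus: BusRd
[4] P1: store L2 := 6 | P0:I, P1:M(6) | bus: BusRdX
[5] P0: store L0 := 62 | P0:M(62), P1:I | bus: BusRdX
[6] P0: load  L0 | P0:M(62), P1:I | bus: none
[7] P0: load  L1 | P0:S(30), P1:S(30) | bus: BusRd
[8] P0: load  L1 | P0:S(30), P1:S(30) | bus: none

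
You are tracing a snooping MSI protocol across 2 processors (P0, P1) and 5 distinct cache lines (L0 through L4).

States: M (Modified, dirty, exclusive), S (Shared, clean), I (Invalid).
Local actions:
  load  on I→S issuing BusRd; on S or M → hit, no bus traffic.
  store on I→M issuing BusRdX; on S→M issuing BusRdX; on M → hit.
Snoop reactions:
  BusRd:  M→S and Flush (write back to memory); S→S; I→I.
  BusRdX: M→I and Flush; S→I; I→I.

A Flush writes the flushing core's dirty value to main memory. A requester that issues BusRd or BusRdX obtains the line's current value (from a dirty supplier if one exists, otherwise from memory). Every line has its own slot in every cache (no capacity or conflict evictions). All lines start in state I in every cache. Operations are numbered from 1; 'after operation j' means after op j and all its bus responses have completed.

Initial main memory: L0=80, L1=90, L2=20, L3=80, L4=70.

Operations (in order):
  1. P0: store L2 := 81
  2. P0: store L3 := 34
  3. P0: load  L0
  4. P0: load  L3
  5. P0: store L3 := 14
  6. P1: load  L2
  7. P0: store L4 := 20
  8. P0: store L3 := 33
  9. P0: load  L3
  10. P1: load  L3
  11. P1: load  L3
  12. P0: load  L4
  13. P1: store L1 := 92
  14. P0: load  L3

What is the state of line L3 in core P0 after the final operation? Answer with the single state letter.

1. P0: store L2 := 81  bus=[BusRdX]  L2: P0=M P1=I  mem[L2]=20
2. P0: store L3 := 34  bus=[BusRdX]  L3: P0=M P1=I  mem[L3]=80
3. P0: load  L0  bus=[BusRd]  L0: P0=S P1=I  mem[L0]=80
4. P0: load  L3  bus=[-]  L3: P0=M P1=I  mem[L3]=80
5. P0: store L3 := 14  bus=[-]  L3: P0=M P1=I  mem[L3]=80
6. P1: load  L2  bus=[BusRd,Flush]  L2: P0=S P1=S  mem[L2]=81
7. P0: store L4 := 20  bus=[BusRdX]  L4: P0=M P1=I  mem[L4]=70
8. P0: store L3 := 33  bus=[-]  L3: P0=M P1=I  mem[L3]=80
9. P0: load  L3  bus=[-]  L3: P0=M P1=I  mem[L3]=80
10. P1: load  L3  bus=[BusRd,Flush]  L3: P0=S P1=S  mem[L3]=33
11. P1: load  L3  bus=[-]  L3: P0=S P1=S  mem[L3]=33
12. P0: load  L4  bus=[-]  L4: P0=M P1=I  mem[L4]=70
13. P1: store L1 := 92  bus=[BusRdX]  L1: P0=I P1=M  mem[L1]=90
14. P0: load  L3  bus=[-]  L3: P0=S P1=S  mem[L3]=33

state = S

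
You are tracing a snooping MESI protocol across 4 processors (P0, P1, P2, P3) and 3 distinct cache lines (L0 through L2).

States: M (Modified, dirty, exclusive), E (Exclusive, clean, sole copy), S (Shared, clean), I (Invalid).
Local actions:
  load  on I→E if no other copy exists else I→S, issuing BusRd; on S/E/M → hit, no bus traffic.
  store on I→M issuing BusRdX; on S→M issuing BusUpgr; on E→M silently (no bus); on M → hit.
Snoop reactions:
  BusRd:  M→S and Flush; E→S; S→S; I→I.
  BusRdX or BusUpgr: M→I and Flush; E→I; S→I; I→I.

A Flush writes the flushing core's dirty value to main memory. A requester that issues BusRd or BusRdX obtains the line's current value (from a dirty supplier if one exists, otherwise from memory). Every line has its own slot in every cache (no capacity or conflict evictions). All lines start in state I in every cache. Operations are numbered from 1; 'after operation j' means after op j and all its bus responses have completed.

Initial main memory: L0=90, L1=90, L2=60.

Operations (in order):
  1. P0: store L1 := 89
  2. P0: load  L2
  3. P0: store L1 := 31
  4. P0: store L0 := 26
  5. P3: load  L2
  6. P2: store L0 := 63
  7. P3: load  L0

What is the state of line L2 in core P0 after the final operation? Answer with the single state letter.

1. P0: store L1 := 89  bus=[BusRdX]  L1: P0=M P1=I P2=I P3=I  mem[L1]=90
2. P0: load  L2  bus=[BusRd]  L2: P0=E P1=I P2=I P3=I  mem[L2]=60
3. P0: store L1 := 31  bus=[-]  L1: P0=M P1=I P2=I P3=I  mem[L1]=90
4. P0: store L0 := 26  bus=[BusRdX]  L0: P0=M P1=I P2=I P3=I  mem[L0]=90
5. P3: load  L2  bus=[BusRd]  L2: P0=S P1=I P2=I P3=S  mem[L2]=60
6. P2: store L0 := 63  bus=[BusRdX,Flush]  L0: P0=I P1=I P2=M P3=I  mem[L0]=26
7. P3: load  L0  bus=[BusRd,Flush]  L0: P0=I P1=I P2=S P3=S  mem[L0]=63

state = S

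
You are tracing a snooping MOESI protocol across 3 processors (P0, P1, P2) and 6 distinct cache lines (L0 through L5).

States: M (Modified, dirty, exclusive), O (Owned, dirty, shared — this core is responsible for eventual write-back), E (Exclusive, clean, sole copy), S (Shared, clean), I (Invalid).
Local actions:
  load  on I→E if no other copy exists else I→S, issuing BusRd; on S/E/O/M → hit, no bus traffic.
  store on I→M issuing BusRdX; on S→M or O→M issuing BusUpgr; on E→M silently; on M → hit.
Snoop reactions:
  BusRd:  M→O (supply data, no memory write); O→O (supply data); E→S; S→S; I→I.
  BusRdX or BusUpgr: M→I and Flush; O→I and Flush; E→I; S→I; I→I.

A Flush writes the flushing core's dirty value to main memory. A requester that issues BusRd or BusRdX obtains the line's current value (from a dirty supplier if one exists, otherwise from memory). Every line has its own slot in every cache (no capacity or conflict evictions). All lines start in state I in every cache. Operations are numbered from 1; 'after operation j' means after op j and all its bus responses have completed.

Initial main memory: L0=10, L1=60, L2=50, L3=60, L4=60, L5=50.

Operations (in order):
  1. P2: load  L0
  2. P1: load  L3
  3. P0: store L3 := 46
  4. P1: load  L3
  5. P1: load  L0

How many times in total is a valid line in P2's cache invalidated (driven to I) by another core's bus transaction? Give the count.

invalidations = 0

1. P2: load  L0  bus=[BusRd]  L0: P0=I P1=I P2=E  mem[L0]=10
2. P1: load  L3  bus=[BusRd]  L3: P0=I P1=E P2=I  mem[L3]=60
3. P0: store L3 := 46  bus=[BusRdX]  L3: P0=M P1=I P2=I  mem[L3]=60
4. P1: load  L3  bus=[BusRd]  L3: P0=O P1=S P2=I  mem[L3]=60
5. P1: load  L0  bus=[BusRd]  L0: P0=I P1=S P2=S  mem[L0]=10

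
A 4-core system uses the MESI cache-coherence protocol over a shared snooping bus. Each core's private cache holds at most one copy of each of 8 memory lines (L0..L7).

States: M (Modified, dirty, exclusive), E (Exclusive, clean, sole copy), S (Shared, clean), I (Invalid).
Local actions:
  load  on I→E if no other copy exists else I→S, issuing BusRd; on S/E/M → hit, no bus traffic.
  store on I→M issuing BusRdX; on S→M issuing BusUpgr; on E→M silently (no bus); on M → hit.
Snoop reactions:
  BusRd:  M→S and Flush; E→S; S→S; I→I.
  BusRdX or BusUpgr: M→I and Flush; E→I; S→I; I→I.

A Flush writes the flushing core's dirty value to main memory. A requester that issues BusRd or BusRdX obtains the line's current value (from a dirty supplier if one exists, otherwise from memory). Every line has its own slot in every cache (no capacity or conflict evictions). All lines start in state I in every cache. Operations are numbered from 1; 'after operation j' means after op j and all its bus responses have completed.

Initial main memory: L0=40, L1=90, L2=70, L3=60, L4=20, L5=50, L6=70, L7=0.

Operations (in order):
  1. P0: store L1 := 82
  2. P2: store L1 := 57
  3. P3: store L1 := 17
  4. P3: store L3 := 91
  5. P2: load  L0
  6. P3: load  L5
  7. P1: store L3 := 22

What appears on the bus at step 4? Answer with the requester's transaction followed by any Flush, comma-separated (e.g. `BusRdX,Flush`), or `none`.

1. P0: store L1 := 82  bus=[BusRdX]  L1: P0=M P1=I P2=I P3=I  mem[L1]=90
2. P2: store L1 := 57  bus=[BusRdX,Flush]  L1: P0=I P1=I P2=M P3=I  mem[L1]=82
3. P3: store L1 := 17  bus=[BusRdX,Flush]  L1: P0=I P1=I P2=I P3=M  mem[L1]=57
4. P3: store L3 := 91  bus=[BusRdX]  L3: P0=I P1=I P2=I P3=M  mem[L3]=60
5. P2: load  L0  bus=[BusRd]  L0: P0=I P1=I P2=E P3=I  mem[L0]=40
6. P3: load  L5  bus=[BusRd]  L5: P0=I P1=I P2=I P3=E  mem[L5]=50
7. P1: store L3 := 22  bus=[BusRdX,Flush]  L3: P0=I P1=M P2=I P3=I  mem[L3]=91

bus = BusRdX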